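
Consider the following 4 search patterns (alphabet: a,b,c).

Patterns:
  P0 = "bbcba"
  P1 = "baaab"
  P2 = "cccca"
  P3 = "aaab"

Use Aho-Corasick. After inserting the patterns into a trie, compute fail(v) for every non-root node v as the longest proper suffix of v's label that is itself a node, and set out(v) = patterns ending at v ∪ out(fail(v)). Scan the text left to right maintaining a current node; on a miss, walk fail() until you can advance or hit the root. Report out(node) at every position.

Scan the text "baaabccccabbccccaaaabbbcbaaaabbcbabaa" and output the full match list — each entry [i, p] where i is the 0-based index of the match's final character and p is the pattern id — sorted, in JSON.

Build automaton:
Trie (insert patterns):
  n0 'ε': a→15 b→1 c→10
  n1 'b': a→6 b→2
  n2 'bb': c→3
  n3 'bbc': b→4
  n4 'bbcb': a→5
  n5 'bbcba': ·  ←P0
  n6 'ba': a→7
  n7 'baa': a→8
  n8 'baaa': b→9
  n9 'baaab': ·  ←P1
  n10 'c': c→11
  n11 'cc': c→12
  n12 'ccc': c→13
  n13 'cccc': a→14
  n14 'cccca': ·  ←P2
  n15 'a': a→16
  n16 'aa': a→17
  n17 'aaa': b→18
  n18 'aaab': ·  ←P3

BFS fail/out derivation:
  n1('b'): parent n0 fail=0; on 'b' 0 → fail=0;  out ∅∪∅=∅
  n10('c'): parent n0 fail=0; on 'c' 0 → fail=0;  out ∅∪∅=∅
  n15('a'): parent n0 fail=0; on 'a' 0 → fail=0;  out ∅∪∅=∅
  n2('bb'): parent n1 fail=0; on 'b' 0 → fail=1;  out ∅∪∅=∅
  n6('ba'): parent n1 fail=0; on 'a' 0 → fail=15;  out ∅∪∅=∅
  n11('cc'): parent n10 fail=0; on 'c' 0 → fail=10;  out ∅∪∅=∅
  n16('aa'): parent n15 fail=0; on 'a' 0 → fail=15;  out ∅∪∅=∅
  n3('bbc'): parent n2 fail=1; on 'c' 1→0 → fail=10;  out ∅∪∅=∅
  n7('baa'): parent n6 fail=15; on 'a' 15 → fail=16;  out ∅∪∅=∅
  n12('ccc'): parent n11 fail=10; on 'c' 10 → fail=11;  out ∅∪∅=∅
  n17('aaa'): parent n16 fail=15; on 'a' 15 → fail=16;  out ∅∪∅=∅
  n4('bbcb'): parent n3 fail=10; on 'b' 10→0 → fail=1;  out ∅∪∅=∅
  n8('baaa'): parent n7 fail=16; on 'a' 16 → fail=17;  out ∅∪∅=∅
  n13('cccc'): parent n12 fail=11; on 'c' 11 → fail=12;  out ∅∪∅=∅
  n18('aaab'): parent n17 fail=16; on 'b' 16→15→0 → fail=1;  out {3}∪∅={3}
  n5('bbcba'): parent n4 fail=1; on 'a' 1 → fail=6;  out {0}∪∅={0}
  n9('baaab'): parent n8 fail=17; on 'b' 17 → fail=18;  out {1}∪{3}={1,3}
  n14('cccca'): parent n13 fail=12; on 'a' 12→11→10→0 → fail=15;  out {2}∪∅={2}

Scan:
[0] read 'b'  n0⇒n1
[1] read 'a'  n1⇒n6
[2] read 'a'  n6⇒n7
[3] read 'a'  n7⇒n8
[4] read 'b'  n8⇒n9  ** P1@[0:4],P3@[1:4]
[5] read 'c'  n9⇒n10 ·f
[6] read 'c'  n10⇒n11
[7] read 'c'  n11⇒n12
[8] read 'c'  n12⇒n13
[9] read 'a'  n13⇒n14  ** P2@[5:9]
[10] read 'b'  n14⇒n1 ·f
[11] read 'b'  n1⇒n2
[12] read 'c'  n2⇒n3
[13] read 'c'  n3⇒n11 ·f
[14] read 'c'  n11⇒n12
[15] read 'c'  n12⇒n13
[16] read 'a'  n13⇒n14  ** P2@[12:16]
[17] read 'a'  n14⇒n16 ·f
[18] read 'a'  n16⇒n17
[19] read 'a'  n17⇒n17 ·f
[20] read 'b'  n17⇒n18  ** P3@[17:20]
[21] read 'b'  n18⇒n2 ·f
[22] read 'b'  n2⇒n2 ·f
[23] read 'c'  n2⇒n3
[24] read 'b'  n3⇒n4
[25] read 'a'  n4⇒n5  ** P0@[21:25]
[26] read 'a'  n5⇒n7 ·f
[27] read 'a'  n7⇒n8
[28] read 'a'  n8⇒n17 ·f
[29] read 'b'  n17⇒n18  ** P3@[26:29]
[30] read 'b'  n18⇒n2 ·f
[31] read 'c'  n2⇒n3
[32] read 'b'  n3⇒n4
[33] read 'a'  n4⇒n5  ** P0@[29:33]
[34] read 'b'  n5⇒n1 ·f
[35] read 'a'  n1⇒n6
[36] read 'a'  n6⇒n7

Result: [[4,1],[4,3],[9,2],[16,2],[20,3],[25,0],[29,3],[33,0]]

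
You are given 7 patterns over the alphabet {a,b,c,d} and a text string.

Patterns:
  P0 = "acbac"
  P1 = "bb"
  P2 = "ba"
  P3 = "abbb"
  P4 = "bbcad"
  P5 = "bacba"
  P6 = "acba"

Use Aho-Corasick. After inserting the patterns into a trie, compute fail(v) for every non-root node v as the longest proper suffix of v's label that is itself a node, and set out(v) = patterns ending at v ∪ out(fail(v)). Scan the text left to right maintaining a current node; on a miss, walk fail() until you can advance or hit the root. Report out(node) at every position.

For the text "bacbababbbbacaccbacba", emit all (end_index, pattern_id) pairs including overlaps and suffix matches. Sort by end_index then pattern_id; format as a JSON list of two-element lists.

Construct AC machine:
Trie nodes:
  0='ε' goto a→1 b→6
  1='a' goto b→9 c→2
  2='ac' goto b→3
  3='acb' goto a→4
  4='acba' goto c→5  [P6 ends]
  5='acbac' goto ·  [P0 ends]
  6='b' goto a→8 b→7
  7='bb' goto c→12  [P1 ends]
  8='ba' goto c→15  [P2 ends]
  9='ab' goto b→10
  10='abb' goto b→11
  11='abbb' goto ·  [P3 ends]
  12='bbc' goto a→13
  13='bbca' goto d→14
  14='bbcad' goto ·  [P4 ends]
  15='bac' goto b→16
  16='bacb' goto a→17
  17='bacba' goto ·  [P5 ends]

Failure links (BFS by depth):
  n1('a'): parent n0 fail=0; on 'a' 0 → fail=0;  out ∅∪∅=∅
  n6('b'): parent n0 fail=0; on 'b' 0 → fail=0;  out ∅∪∅=∅
  n2('ac'): parent n1 fail=0; on 'c' 0 → fail=0;  out ∅∪∅=∅
  n7('bb'): parent n6 fail=0; on 'b' 0 → fail=6;  out {1}∪∅={1}
  n8('ba'): parent n6 fail=0; on 'a' 0 → fail=1;  out {2}∪∅={2}
  n9('ab'): parent n1 fail=0; on 'b' 0 → fail=6;  out ∅∪∅=∅
  n3('acb'): parent n2 fail=0; on 'b' 0 → fail=6;  out ∅∪∅=∅
  n10('abb'): parent n9 fail=6; on 'b' 6 → fail=7;  out ∅∪{1}={1}
  n12('bbc'): parent n7 fail=6; on 'c' 6→0 → fail=0;  out ∅∪∅=∅
  n15('bac'): parent n8 fail=1; on 'c' 1 → fail=2;  out ∅∪∅=∅
  n4('acba'): parent n3 fail=6; on 'a' 6 → fail=8;  out {6}∪{2}={2,6}
  n11('abbb'): parent n10 fail=7; on 'b' 7→6 → fail=7;  out {3}∪{1}={1,3}
  n13('bbca'): parent n12 fail=0; on 'a' 0 → fail=1;  out ∅∪∅=∅
  n16('bacb'): parent n15 fail=2; on 'b' 2 → fail=3;  out ∅∪∅=∅
  n5('acbac'): parent n4 fail=8; on 'c' 8 → fail=15;  out {0}∪∅={0}
  n14('bbcad'): parent n13 fail=1; on 'd' 1→0 → fail=0;  out {4}∪∅={4}
  n17('bacba'): parent n16 fail=3; on 'a' 3 → fail=4;  out {5}∪{2,6}={2,5,6}

Text stream:
pos 0 'b': at 6
pos 1 'a': at 8  → match P2@[0:1]
pos 2 'c': at 15
pos 3 'b': at 16
pos 4 'a': at 17  → match P2@[3:4],P5@[0:4],P6@[1:4]
pos 5 'b': at 9 (fail-walked)
pos 6 'a': at 8 (fail-walked)  → match P2@[5:6]
pos 7 'b': at 9 (fail-walked)
pos 8 'b': at 10  → match P1@[7:8]
pos 9 'b': at 11  → match P1@[8:9],P3@[6:9]
pos 10 'b': at 7 (fail-walked)  → match P1@[9:10]
pos 11 'a': at 8 (fail-walked)  → match P2@[10:11]
pos 12 'c': at 15
pos 13 'a': at 1 (fail-walked)
pos 14 'c': at 2
pos 15 'c': at 0 (fail-walked)
pos 16 'b': at 6
pos 17 'a': at 8  → match P2@[16:17]
pos 18 'c': at 15
pos 19 'b': at 16
pos 20 'a': at 17  → match P2@[19:20],P5@[16:20],P6@[17:20]

All matches (sorted): [[1,2],[4,2],[4,5],[4,6],[6,2],[8,1],[9,1],[9,3],[10,1],[11,2],[17,2],[20,2],[20,5],[20,6]]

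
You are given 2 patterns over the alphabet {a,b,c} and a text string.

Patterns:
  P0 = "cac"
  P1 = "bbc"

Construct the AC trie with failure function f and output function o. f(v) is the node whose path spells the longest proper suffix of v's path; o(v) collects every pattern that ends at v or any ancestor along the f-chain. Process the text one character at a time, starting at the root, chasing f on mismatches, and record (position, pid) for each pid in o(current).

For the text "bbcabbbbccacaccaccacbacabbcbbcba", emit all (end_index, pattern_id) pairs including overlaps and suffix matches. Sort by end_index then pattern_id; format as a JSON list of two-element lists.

Build:
Trie nodes:
  n0 'ε': b→4 c→1
  n1 'c': a→2
  n2 'ca': c→3
  n3 'cac': ·  ←P0
  n4 'b': b→5
  n5 'bb': c→6
  n6 'bbc': ·  ←P1

Failure links (BFS by depth):
  fail(1) 'c': from fail(0)=0 chase 'c': 0 ⇒ 0;  out=∅∪out(0)=∅
  fail(4) 'b': from fail(0)=0 chase 'b': 0 ⇒ 0;  out=∅∪out(0)=∅
  fail(2) 'ca': from fail(1)=0 chase 'a': 0 ⇒ 0;  out=∅∪out(0)=∅
  fail(5) 'bb': from fail(4)=0 chase 'b': 0 ⇒ 4;  out=∅∪out(4)=∅
  fail(3) 'cac': from fail(2)=0 chase 'c': 0 ⇒ 1;  out={0}∪out(1)={0}
  fail(6) 'bbc': from fail(5)=4 chase 'c': 4→0 ⇒ 1;  out={1}∪out(1)={1}

Run:
i=0 'b': node 0→4
i=1 'b': node 4→5
i=2 'c': node 5→6  emit P1@[0:2]
i=3 'a': node 6→2 (fail-walked)
i=4 'b': node 2→4 (fail-walked)
i=5 'b': node 4→5
i=6 'b': node 5→5 (fail-walked)
i=7 'b': node 5→5 (fail-walked)
i=8 'c': node 5→6  emit P1@[6:8]
i=9 'c': node 6→1 (fail-walked)
i=10 'a': node 1→2
i=11 'c': node 2→3  emit P0@[9:11]
i=12 'a': node 3→2 (fail-walked)
i=13 'c': node 2→3  emit P0@[11:13]
i=14 'c': node 3→1 (fail-walked)
i=15 'a': node 1→2
i=16 'c': node 2→3  emit P0@[14:16]
i=17 'c': node 3→1 (fail-walked)
i=18 'a': node 1→2
i=19 'c': node 2→3  emit P0@[17:19]
i=20 'b': node 3→4 (fail-walked)
i=21 'a': node 4→0 (fail-walked)
i=22 'c': node 0→1
i=23 'a': node 1→2
i=24 'b': node 2→4 (fail-walked)
i=25 'b': node 4→5
i=26 'c': node 5→6  emit P1@[24:26]
i=27 'b': node 6→4 (fail-walked)
i=28 'b': node 4→5
i=29 'c': node 5→6  emit P1@[27:29]
i=30 'b': node 6→4 (fail-walked)
i=31 'a': node 4→0 (fail-walked)

Matches: [[2,1],[8,1],[11,0],[13,0],[16,0],[19,0],[26,1],[29,1]]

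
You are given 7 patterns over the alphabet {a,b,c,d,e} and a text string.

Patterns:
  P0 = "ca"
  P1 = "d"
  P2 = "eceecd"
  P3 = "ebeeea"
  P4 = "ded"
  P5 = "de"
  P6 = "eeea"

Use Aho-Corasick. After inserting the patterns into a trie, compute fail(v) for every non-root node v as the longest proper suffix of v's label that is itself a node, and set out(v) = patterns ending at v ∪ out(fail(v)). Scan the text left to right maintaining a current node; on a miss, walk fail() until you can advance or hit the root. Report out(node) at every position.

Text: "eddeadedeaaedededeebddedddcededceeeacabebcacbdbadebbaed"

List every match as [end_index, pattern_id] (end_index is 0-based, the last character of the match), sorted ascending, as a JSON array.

Build automaton:
Trie nodes:
  0='ε' goto c→1 d→3 e→4
  1='c' goto a→2
  2='ca' goto ·  [P0 ends]
  3='d' goto e→15  [P1 ends]
  4='e' goto b→10 c→5 e→17
  5='ec' goto e→6
  6='ece' goto e→7
  7='ecee' goto c→8
  8='eceec' goto d→9
  9='eceecd' goto ·  [P2 ends]
  10='eb' goto e→11
  11='ebe' goto e→12
  12='ebee' goto e→13
  13='ebeee' goto a→14
  14='ebeeea' goto ·  [P3 ends]
  15='de' goto d→16  [P5 ends]
  16='ded' goto ·  [P4 ends]
  17='ee' goto e→18
  18='eee' goto a→19
  19='eeea' goto ·  [P6 ends]

Failure links (BFS by depth):
  n1('c'): parent n0 fail=0; on 'c' 0 → fail=0;  out ∅∪∅=∅
  n3('d'): parent n0 fail=0; on 'd' 0 → fail=0;  out {1}∪∅={1}
  n4('e'): parent n0 fail=0; on 'e' 0 → fail=0;  out ∅∪∅=∅
  n2('ca'): parent n1 fail=0; on 'a' 0 → fail=0;  out {0}∪∅={0}
  n5('ec'): parent n4 fail=0; on 'c' 0 → fail=1;  out ∅∪∅=∅
  n10('eb'): parent n4 fail=0; on 'b' 0 → fail=0;  out ∅∪∅=∅
  n15('de'): parent n3 fail=0; on 'e' 0 → fail=4;  out {5}∪∅={5}
  n17('ee'): parent n4 fail=0; on 'e' 0 → fail=4;  out ∅∪∅=∅
  n6('ece'): parent n5 fail=1; on 'e' 1→0 → fail=4;  out ∅∪∅=∅
  n11('ebe'): parent n10 fail=0; on 'e' 0 → fail=4;  out ∅∪∅=∅
  n16('ded'): parent n15 fail=4; on 'd' 4→0 → fail=3;  out {4}∪{1}={1,4}
  n18('eee'): parent n17 fail=4; on 'e' 4 → fail=17;  out ∅∪∅=∅
  n7('ecee'): parent n6 fail=4; on 'e' 4 → fail=17;  out ∅∪∅=∅
  n12('ebee'): parent n11 fail=4; on 'e' 4 → fail=17;  out ∅∪∅=∅
  n19('eeea'): parent n18 fail=17; on 'a' 17→4→0 → fail=0;  out {6}∪∅={6}
  n8('eceec'): parent n7 fail=17; on 'c' 17→4 → fail=5;  out ∅∪∅=∅
  n13('ebeee'): parent n12 fail=17; on 'e' 17 → fail=18;  out ∅∪∅=∅
  n9('eceecd'): parent n8 fail=5; on 'd' 5→1→0 → fail=3;  out {2}∪{1}={1,2}
  n14('ebeeea'): parent n13 fail=18; on 'a' 18 → fail=19;  out {3}∪{6}={3,6}

Scan:
i=0 'e': node 0→4
i=1 'd': node 4→3 (fail-walked)  ** P1@[1:1]
i=2 'd': node 3→3 (fail-walked)  ** P1@[2:2]
i=3 'e': node 3→15  ** P5@[2:3]
i=4 'a': node 15→0 (fail-walked)
i=5 'd': node 0→3  ** P1@[5:5]
i=6 'e': node 3→15  ** P5@[5:6]
i=7 'd': node 15→16  ** P1@[7:7],P4@[5:7]
i=8 'e': node 16→15 (fail-walked)  ** P5@[7:8]
i=9 'a': node 15→0 (fail-walked)
i=10 'a': node 0→0
i=11 'e': node 0→4
i=12 'd': node 4→3 (fail-walked)  ** P1@[12:12]
i=13 'e': node 3→15  ** P5@[12:13]
i=14 'd': node 15→16  ** P1@[14:14],P4@[12:14]
i=15 'e': node 16→15 (fail-walked)  ** P5@[14:15]
i=16 'd': node 15→16  ** P1@[16:16],P4@[14:16]
i=17 'e': node 16→15 (fail-walked)  ** P5@[16:17]
i=18 'e': node 15→17 (fail-walked)
i=19 'b': node 17→10 (fail-walked)
i=20 'd': node 10→3 (fail-walked)  ** P1@[20:20]
i=21 'd': node 3→3 (fail-walked)  ** P1@[21:21]
i=22 'e': node 3→15  ** P5@[21:22]
i=23 'd': node 15→16  ** P1@[23:23],P4@[21:23]
i=24 'd': node 16→3 (fail-walked)  ** P1@[24:24]
i=25 'd': node 3→3 (fail-walked)  ** P1@[25:25]
i=26 'c': node 3→1 (fail-walked)
i=27 'e': node 1→4 (fail-walked)
i=28 'd': node 4→3 (fail-walked)  ** P1@[28:28]
i=29 'e': node 3→15  ** P5@[28:29]
i=30 'd': node 15→16  ** P1@[30:30],P4@[28:30]
i=31 'c': node 16→1 (fail-walked)
i=32 'e': node 1→4 (fail-walked)
i=33 'e': node 4→17
i=34 'e': node 17→18
i=35 'a': node 18→19  ** P6@[32:35]
i=36 'c': node 19→1 (fail-walked)
i=37 'a': node 1→2  ** P0@[36:37]
i=38 'b': node 2→0 (fail-walked)
i=39 'e': node 0→4
i=40 'b': node 4→10
i=41 'c': node 10→1 (fail-walked)
i=42 'a': node 1→2  ** P0@[41:42]
i=43 'c': node 2→1 (fail-walked)
i=44 'b': node 1→0 (fail-walked)
i=45 'd': node 0→3  ** P1@[45:45]
i=46 'b': node 3→0 (fail-walked)
i=47 'a': node 0→0
i=48 'd': node 0→3  ** P1@[48:48]
i=49 'e': node 3→15  ** P5@[48:49]
i=50 'b': node 15→10 (fail-walked)
i=51 'b': node 10→0 (fail-walked)
i=52 'a': node 0→0
i=53 'e': node 0→4
i=54 'd': node 4→3 (fail-walked)  ** P1@[54:54]

Result: [[1,1],[2,1],[3,5],[5,1],[6,5],[7,1],[7,4],[8,5],[12,1],[13,5],[14,1],[14,4],[15,5],[16,1],[16,4],[17,5],[20,1],[21,1],[22,5],[23,1],[23,4],[24,1],[25,1],[28,1],[29,5],[30,1],[30,4],[35,6],[37,0],[42,0],[45,1],[48,1],[49,5],[54,1]]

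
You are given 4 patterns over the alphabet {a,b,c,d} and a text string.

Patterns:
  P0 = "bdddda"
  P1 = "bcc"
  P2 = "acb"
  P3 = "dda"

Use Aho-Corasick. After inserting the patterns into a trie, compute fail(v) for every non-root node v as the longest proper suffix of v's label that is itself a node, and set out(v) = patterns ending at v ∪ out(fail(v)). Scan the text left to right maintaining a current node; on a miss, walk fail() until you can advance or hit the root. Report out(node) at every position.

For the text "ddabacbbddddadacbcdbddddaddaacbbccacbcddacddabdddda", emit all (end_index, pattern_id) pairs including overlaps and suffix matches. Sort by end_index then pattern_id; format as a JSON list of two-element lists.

Build:
Trie nodes:
  n0 'ε': a→9 b→1 d→12
  n1 'b': c→7 d→2
  n2 'bd': d→3
  n3 'bdd': d→4
  n4 'bddd': d→5
  n5 'bdddd': a→6
  n6 'bdddda': ·  [P0 ends]
  n7 'bc': c→8
  n8 'bcc': ·  [P1 ends]
  n9 'a': c→10
  n10 'ac': b→11
  n11 'acb': ·  [P2 ends]
  n12 'd': d→13
  n13 'dd': a→14
  n14 'dda': ·  [P3 ends]

BFS fail/out derivation:
  fail(1) 'b': from fail(0)=0 chase 'b': 0 ⇒ 0;  out=∅∪out(0)=∅
  fail(9) 'a': from fail(0)=0 chase 'a': 0 ⇒ 0;  out=∅∪out(0)=∅
  fail(12) 'd': from fail(0)=0 chase 'd': 0 ⇒ 0;  out=∅∪out(0)=∅
  fail(2) 'bd': from fail(1)=0 chase 'd': 0 ⇒ 12;  out=∅∪out(12)=∅
  fail(7) 'bc': from fail(1)=0 chase 'c': 0 ⇒ 0;  out=∅∪out(0)=∅
  fail(10) 'ac': from fail(9)=0 chase 'c': 0 ⇒ 0;  out=∅∪out(0)=∅
  fail(13) 'dd': from fail(12)=0 chase 'd': 0 ⇒ 12;  out=∅∪out(12)=∅
  fail(3) 'bdd': from fail(2)=12 chase 'd': 12 ⇒ 13;  out=∅∪out(13)=∅
  fail(8) 'bcc': from fail(7)=0 chase 'c': 0 ⇒ 0;  out={1}∪out(0)={1}
  fail(11) 'acb': from fail(10)=0 chase 'b': 0 ⇒ 1;  out={2}∪out(1)={2}
  fail(14) 'dda': from fail(13)=12 chase 'a': 12→0 ⇒ 9;  out={3}∪out(9)={3}
  fail(4) 'bddd': from fail(3)=13 chase 'd': 13→12 ⇒ 13;  out=∅∪out(13)=∅
  fail(5) 'bdddd': from fail(4)=13 chase 'd': 13→12 ⇒ 13;  out=∅∪out(13)=∅
  fail(6) 'bdddda': from fail(5)=13 chase 'a': 13 ⇒ 14;  out={0}∪out(14)={0,3}

Run:
i=0 'd': node 0→12
i=1 'd': node 12→13
i=2 'a': node 13→14  ** P3@[0:2]
i=3 'b': node 14→1 (fail-walked)
i=4 'a': node 1→9 (fail-walked)
i=5 'c': node 9→10
i=6 'b': node 10→11  ** P2@[4:6]
i=7 'b': node 11→1 (fail-walked)
i=8 'd': node 1→2
i=9 'd': node 2→3
i=10 'd': node 3→4
i=11 'd': node 4→5
i=12 'a': node 5→6  ** P0@[7:12],P3@[10:12]
i=13 'd': node 6→12 (fail-walked)
i=14 'a': node 12→9 (fail-walked)
i=15 'c': node 9→10
i=16 'b': node 10→11  ** P2@[14:16]
i=17 'c': node 11→7 (fail-walked)
i=18 'd': node 7→12 (fail-walked)
i=19 'b': node 12→1 (fail-walked)
i=20 'd': node 1→2
i=21 'd': node 2→3
i=22 'd': node 3→4
i=23 'd': node 4→5
i=24 'a': node 5→6  ** P0@[19:24],P3@[22:24]
i=25 'd': node 6→12 (fail-walked)
i=26 'd': node 12→13
i=27 'a': node 13→14  ** P3@[25:27]
i=28 'a': node 14→9 (fail-walked)
i=29 'c': node 9→10
i=30 'b': node 10→11  ** P2@[28:30]
i=31 'b': node 11→1 (fail-walked)
i=32 'c': node 1→7
i=33 'c': node 7→8  ** P1@[31:33]
i=34 'a': node 8→9 (fail-walked)
i=35 'c': node 9→10
i=36 'b': node 10→11  ** P2@[34:36]
i=37 'c': node 11→7 (fail-walked)
i=38 'd': node 7→12 (fail-walked)
i=39 'd': node 12→13
i=40 'a': node 13→14  ** P3@[38:40]
i=41 'c': node 14→10 (fail-walked)
i=42 'd': node 10→12 (fail-walked)
i=43 'd': node 12→13
i=44 'a': node 13→14  ** P3@[42:44]
i=45 'b': node 14→1 (fail-walked)
i=46 'd': node 1→2
i=47 'd': node 2→3
i=48 'd': node 3→4
i=49 'd': node 4→5
i=50 'a': node 5→6  ** P0@[45:50],P3@[48:50]

Matches: [[2,3],[6,2],[12,0],[12,3],[16,2],[24,0],[24,3],[27,3],[30,2],[33,1],[36,2],[40,3],[44,3],[50,0],[50,3]]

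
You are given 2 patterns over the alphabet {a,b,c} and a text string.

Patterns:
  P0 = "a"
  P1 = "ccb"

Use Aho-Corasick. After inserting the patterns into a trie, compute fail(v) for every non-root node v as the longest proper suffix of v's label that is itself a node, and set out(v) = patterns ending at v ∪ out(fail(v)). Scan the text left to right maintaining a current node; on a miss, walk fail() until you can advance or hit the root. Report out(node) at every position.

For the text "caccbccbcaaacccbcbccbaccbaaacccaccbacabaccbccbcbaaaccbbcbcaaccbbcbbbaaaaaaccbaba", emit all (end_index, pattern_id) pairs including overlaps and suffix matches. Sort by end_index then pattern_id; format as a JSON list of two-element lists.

Construct AC machine:
Trie nodes:
  0='ε' goto a→1 c→2
  1='a' goto ·  ←P0
  2='c' goto c→3
  3='cc' goto b→4
  4='ccb' goto ·  ←P1

BFS fail/out derivation:
  n1('a'): parent n0 fail=0; on 'a' 0 → fail=0;  out {0}∪∅={0}
  n2('c'): parent n0 fail=0; on 'c' 0 → fail=0;  out ∅∪∅=∅
  n3('cc'): parent n2 fail=0; on 'c' 0 → fail=2;  out ∅∪∅=∅
  n4('ccb'): parent n3 fail=2; on 'b' 2→0 → fail=0;  out {1}∪∅={1}

Run:
pos 0 'c': at 2
pos 1 'a': at 1 (fail-walked)  emit P0@[1:1]
pos 2 'c': at 2 (fail-walked)
pos 3 'c': at 3
pos 4 'b': at 4  emit P1@[2:4]
pos 5 'c': at 2 (fail-walked)
pos 6 'c': at 3
pos 7 'b': at 4  emit P1@[5:7]
pos 8 'c': at 2 (fail-walked)
pos 9 'a': at 1 (fail-walked)  emit P0@[9:9]
pos 10 'a': at 1 (fail-walked)  emit P0@[10:10]
pos 11 'a': at 1 (fail-walked)  emit P0@[11:11]
pos 12 'c': at 2 (fail-walked)
pos 13 'c': at 3
pos 14 'c': at 3 (fail-walked)
pos 15 'b': at 4  emit P1@[13:15]
pos 16 'c': at 2 (fail-walked)
pos 17 'b': at 0 (fail-walked)
pos 18 'c': at 2
pos 19 'c': at 3
pos 20 'b': at 4  emit P1@[18:20]
pos 21 'a': at 1 (fail-walked)  emit P0@[21:21]
pos 22 'c': at 2 (fail-walked)
pos 23 'c': at 3
pos 24 'b': at 4  emit P1@[22:24]
pos 25 'a': at 1 (fail-walked)  emit P0@[25:25]
pos 26 'a': at 1 (fail-walked)  emit P0@[26:26]
pos 27 'a': at 1 (fail-walked)  emit P0@[27:27]
pos 28 'c': at 2 (fail-walked)
pos 29 'c': at 3
pos 30 'c': at 3 (fail-walked)
pos 31 'a': at 1 (fail-walked)  emit P0@[31:31]
pos 32 'c': at 2 (fail-walked)
pos 33 'c': at 3
pos 34 'b': at 4  emit P1@[32:34]
pos 35 'a': at 1 (fail-walked)  emit P0@[35:35]
pos 36 'c': at 2 (fail-walked)
pos 37 'a': at 1 (fail-walked)  emit P0@[37:37]
pos 38 'b': at 0 (fail-walked)
pos 39 'a': at 1  emit P0@[39:39]
pos 40 'c': at 2 (fail-walked)
pos 41 'c': at 3
pos 42 'b': at 4  emit P1@[40:42]
pos 43 'c': at 2 (fail-walked)
pos 44 'c': at 3
pos 45 'b': at 4  emit P1@[43:45]
pos 46 'c': at 2 (fail-walked)
pos 47 'b': at 0 (fail-walked)
pos 48 'a': at 1  emit P0@[48:48]
pos 49 'a': at 1 (fail-walked)  emit P0@[49:49]
pos 50 'a': at 1 (fail-walked)  emit P0@[50:50]
pos 51 'c': at 2 (fail-walked)
pos 52 'c': at 3
pos 53 'b': at 4  emit P1@[51:53]
pos 54 'b': at 0 (fail-walked)
pos 55 'c': at 2
pos 56 'b': at 0 (fail-walked)
pos 57 'c': at 2
pos 58 'a': at 1 (fail-walked)  emit P0@[58:58]
pos 59 'a': at 1 (fail-walked)  emit P0@[59:59]
pos 60 'c': at 2 (fail-walked)
pos 61 'c': at 3
pos 62 'b': at 4  emit P1@[60:62]
pos 63 'b': at 0 (fail-walked)
pos 64 'c': at 2
pos 65 'b': at 0 (fail-walked)
pos 66 'b': at 0
pos 67 'b': at 0
pos 68 'a': at 1  emit P0@[68:68]
pos 69 'a': at 1 (fail-walked)  emit P0@[69:69]
pos 70 'a': at 1 (fail-walked)  emit P0@[70:70]
pos 71 'a': at 1 (fail-walked)  emit P0@[71:71]
pos 72 'a': at 1 (fail-walked)  emit P0@[72:72]
pos 73 'a': at 1 (fail-walked)  emit P0@[73:73]
pos 74 'c': at 2 (fail-walked)
pos 75 'c': at 3
pos 76 'b': at 4  emit P1@[74:76]
pos 77 'a': at 1 (fail-walked)  emit P0@[77:77]
pos 78 'b': at 0 (fail-walked)
pos 79 'a': at 1  emit P0@[79:79]

Result: [[1,0],[4,1],[7,1],[9,0],[10,0],[11,0],[15,1],[20,1],[21,0],[24,1],[25,0],[26,0],[27,0],[31,0],[34,1],[35,0],[37,0],[39,0],[42,1],[45,1],[48,0],[49,0],[50,0],[53,1],[58,0],[59,0],[62,1],[68,0],[69,0],[70,0],[71,0],[72,0],[73,0],[76,1],[77,0],[79,0]]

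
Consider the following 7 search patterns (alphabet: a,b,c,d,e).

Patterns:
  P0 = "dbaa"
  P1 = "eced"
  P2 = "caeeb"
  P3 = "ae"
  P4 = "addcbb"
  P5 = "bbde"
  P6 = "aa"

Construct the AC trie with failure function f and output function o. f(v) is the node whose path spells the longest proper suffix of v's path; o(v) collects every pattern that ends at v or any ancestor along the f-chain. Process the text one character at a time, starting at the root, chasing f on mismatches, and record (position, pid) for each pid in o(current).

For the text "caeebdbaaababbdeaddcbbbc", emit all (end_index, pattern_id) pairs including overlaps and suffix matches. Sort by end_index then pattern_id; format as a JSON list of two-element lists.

Build:
Trie (insert patterns):
  n0 'ε': a→14 b→21 c→9 d→1 e→5
  n1 'd': b→2
  n2 'db': a→3
  n3 'dba': a→4
  n4 'dbaa': ·  [P0 ends]
  n5 'e': c→6
  n6 'ec': e→7
  n7 'ece': d→8
  n8 'eced': ·  [P1 ends]
  n9 'c': a→10
  n10 'ca': e→11
  n11 'cae': e→12
  n12 'caee': b→13
  n13 'caeeb': ·  [P2 ends]
  n14 'a': a→25 d→16 e→15
  n15 'ae': ·  [P3 ends]
  n16 'ad': d→17
  n17 'add': c→18
  n18 'addc': b→19
  n19 'addcb': b→20
  n20 'addcbb': ·  [P4 ends]
  n21 'b': b→22
  n22 'bb': d→23
  n23 'bbd': e→24
  n24 'bbde': ·  [P5 ends]
  n25 'aa': ·  [P6 ends]

Failure links (BFS by depth):
  n1('d'): parent n0 fail=0; on 'd' 0 → fail=0;  out ∅∪∅=∅
  n5('e'): parent n0 fail=0; on 'e' 0 → fail=0;  out ∅∪∅=∅
  n9('c'): parent n0 fail=0; on 'c' 0 → fail=0;  out ∅∪∅=∅
  n14('a'): parent n0 fail=0; on 'a' 0 → fail=0;  out ∅∪∅=∅
  n21('b'): parent n0 fail=0; on 'b' 0 → fail=0;  out ∅∪∅=∅
  n2('db'): parent n1 fail=0; on 'b' 0 → fail=21;  out ∅∪∅=∅
  n6('ec'): parent n5 fail=0; on 'c' 0 → fail=9;  out ∅∪∅=∅
  n10('ca'): parent n9 fail=0; on 'a' 0 → fail=14;  out ∅∪∅=∅
  n15('ae'): parent n14 fail=0; on 'e' 0 → fail=5;  out {3}∪∅={3}
  n16('ad'): parent n14 fail=0; on 'd' 0 → fail=1;  out ∅∪∅=∅
  n22('bb'): parent n21 fail=0; on 'b' 0 → fail=21;  out ∅∪∅=∅
  n25('aa'): parent n14 fail=0; on 'a' 0 → fail=14;  out {6}∪∅={6}
  n3('dba'): parent n2 fail=21; on 'a' 21→0 → fail=14;  out ∅∪∅=∅
  n7('ece'): parent n6 fail=9; on 'e' 9→0 → fail=5;  out ∅∪∅=∅
  n11('cae'): parent n10 fail=14; on 'e' 14 → fail=15;  out ∅∪{3}={3}
  n17('add'): parent n16 fail=1; on 'd' 1→0 → fail=1;  out ∅∪∅=∅
  n23('bbd'): parent n22 fail=21; on 'd' 21→0 → fail=1;  out ∅∪∅=∅
  n4('dbaa'): parent n3 fail=14; on 'a' 14 → fail=25;  out {0}∪{6}={0,6}
  n8('eced'): parent n7 fail=5; on 'd' 5→0 → fail=1;  out {1}∪∅={1}
  n12('caee'): parent n11 fail=15; on 'e' 15→5→0 → fail=5;  out ∅∪∅=∅
  n18('addc'): parent n17 fail=1; on 'c' 1→0 → fail=9;  out ∅∪∅=∅
  n24('bbde'): parent n23 fail=1; on 'e' 1→0 → fail=5;  out {5}∪∅={5}
  n13('caeeb'): parent n12 fail=5; on 'b' 5→0 → fail=21;  out {2}∪∅={2}
  n19('addcb'): parent n18 fail=9; on 'b' 9→0 → fail=21;  out ∅∪∅=∅
  n20('addcbb'): parent n19 fail=21; on 'b' 21 → fail=22;  out {4}∪∅={4}

Scan:
[0] read 'c'  n0⇒n9
[1] read 'a'  n9⇒n10
[2] read 'e'  n10⇒n11  emit P3@[1:2]
[3] read 'e'  n11⇒n12
[4] read 'b'  n12⇒n13  emit P2@[0:4]
[5] read 'd'  n13⇒n1 ·f
[6] read 'b'  n1⇒n2
[7] read 'a'  n2⇒n3
[8] read 'a'  n3⇒n4  emit P0@[5:8],P6@[7:8]
[9] read 'a'  n4⇒n25 ·f  emit P6@[8:9]
[10] read 'b'  n25⇒n21 ·f
[11] read 'a'  n21⇒n14 ·f
[12] read 'b'  n14⇒n21 ·f
[13] read 'b'  n21⇒n22
[14] read 'd'  n22⇒n23
[15] read 'e'  n23⇒n24  emit P5@[12:15]
[16] read 'a'  n24⇒n14 ·f
[17] read 'd'  n14⇒n16
[18] read 'd'  n16⇒n17
[19] read 'c'  n17⇒n18
[20] read 'b'  n18⇒n19
[21] read 'b'  n19⇒n20  emit P4@[16:21]
[22] read 'b'  n20⇒n22 ·f
[23] read 'c'  n22⇒n9 ·f

Matches: [[2,3],[4,2],[8,0],[8,6],[9,6],[15,5],[21,4]]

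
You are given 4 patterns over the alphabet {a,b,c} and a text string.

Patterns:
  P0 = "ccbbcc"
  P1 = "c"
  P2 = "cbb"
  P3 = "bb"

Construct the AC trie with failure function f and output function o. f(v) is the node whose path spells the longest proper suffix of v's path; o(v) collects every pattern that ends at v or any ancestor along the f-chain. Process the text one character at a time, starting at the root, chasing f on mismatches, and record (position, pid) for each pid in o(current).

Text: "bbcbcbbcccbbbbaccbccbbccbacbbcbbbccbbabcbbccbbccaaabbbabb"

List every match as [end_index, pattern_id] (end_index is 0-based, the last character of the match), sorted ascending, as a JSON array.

Build:
Trie (insert patterns):
  n0 'ε': b→9 c→1
  n1 'c': b→7 c→2  ←P1
  n2 'cc': b→3
  n3 'ccb': b→4
  n4 'ccbb': c→5
  n5 'ccbbc': c→6
  n6 'ccbbcc': ·  ←P0
  n7 'cb': b→8
  n8 'cbb': ·  ←P2
  n9 'b': b→10
  n10 'bb': ·  ←P3

Failure links (BFS by depth):
  fail(1) 'c': from fail(0)=0 chase 'c': 0 ⇒ 0;  out={1}∪out(0)={1}
  fail(9) 'b': from fail(0)=0 chase 'b': 0 ⇒ 0;  out=∅∪out(0)=∅
  fail(2) 'cc': from fail(1)=0 chase 'c': 0 ⇒ 1;  out=∅∪out(1)={1}
  fail(7) 'cb': from fail(1)=0 chase 'b': 0 ⇒ 9;  out=∅∪out(9)=∅
  fail(10) 'bb': from fail(9)=0 chase 'b': 0 ⇒ 9;  out={3}∪out(9)={3}
  fail(3) 'ccb': from fail(2)=1 chase 'b': 1 ⇒ 7;  out=∅∪out(7)=∅
  fail(8) 'cbb': from fail(7)=9 chase 'b': 9 ⇒ 10;  out={2}∪out(10)={2,3}
  fail(4) 'ccbb': from fail(3)=7 chase 'b': 7 ⇒ 8;  out=∅∪out(8)={2,3}
  fail(5) 'ccbbc': from fail(4)=8 chase 'c': 8→10→9→0 ⇒ 1;  out=∅∪out(1)={1}
  fail(6) 'ccbbcc': from fail(5)=1 chase 'c': 1 ⇒ 2;  out={0}∪out(2)={0,1}

Scan:
pos 0 'b': at 9
pos 1 'b': at 10  emit P3@[0:1]
pos 2 'c': at 1 ·f  emit P1@[2:2]
pos 3 'b': at 7
pos 4 'c': at 1 ·f  emit P1@[4:4]
pos 5 'b': at 7
pos 6 'b': at 8  emit P2@[4:6],P3@[5:6]
pos 7 'c': at 1 ·f  emit P1@[7:7]
pos 8 'c': at 2  emit P1@[8:8]
pos 9 'c': at 2 ·f  emit P1@[9:9]
pos 10 'b': at 3
pos 11 'b': at 4  emit P2@[9:11],P3@[10:11]
pos 12 'b': at 10 ·f  emit P3@[11:12]
pos 13 'b': at 10 ·f  emit P3@[12:13]
pos 14 'a': at 0 ·f
pos 15 'c': at 1  emit P1@[15:15]
pos 16 'c': at 2  emit P1@[16:16]
pos 17 'b': at 3
pos 18 'c': at 1 ·f  emit P1@[18:18]
pos 19 'c': at 2  emit P1@[19:19]
pos 20 'b': at 3
pos 21 'b': at 4  emit P2@[19:21],P3@[20:21]
pos 22 'c': at 5  emit P1@[22:22]
pos 23 'c': at 6  emit P0@[18:23],P1@[23:23]
pos 24 'b': at 3 ·f
pos 25 'a': at 0 ·f
pos 26 'c': at 1  emit P1@[26:26]
pos 27 'b': at 7
pos 28 'b': at 8  emit P2@[26:28],P3@[27:28]
pos 29 'c': at 1 ·f  emit P1@[29:29]
pos 30 'b': at 7
pos 31 'b': at 8  emit P2@[29:31],P3@[30:31]
pos 32 'b': at 10 ·f  emit P3@[31:32]
pos 33 'c': at 1 ·f  emit P1@[33:33]
pos 34 'c': at 2  emit P1@[34:34]
pos 35 'b': at 3
pos 36 'b': at 4  emit P2@[34:36],P3@[35:36]
pos 37 'a': at 0 ·f
pos 38 'b': at 9
pos 39 'c': at 1 ·f  emit P1@[39:39]
pos 40 'b': at 7
pos 41 'b': at 8  emit P2@[39:41],P3@[40:41]
pos 42 'c': at 1 ·f  emit P1@[42:42]
pos 43 'c': at 2  emit P1@[43:43]
pos 44 'b': at 3
pos 45 'b': at 4  emit P2@[43:45],P3@[44:45]
pos 46 'c': at 5  emit P1@[46:46]
pos 47 'c': at 6  emit P0@[42:47],P1@[47:47]
pos 48 'a': at 0 ·f
pos 49 'a': at 0
pos 50 'a': at 0
pos 51 'b': at 9
pos 52 'b': at 10  emit P3@[51:52]
pos 53 'b': at 10 ·f  emit P3@[52:53]
pos 54 'a': at 0 ·f
pos 55 'b': at 9
pos 56 'b': at 10  emit P3@[55:56]

Result: [[1,3],[2,1],[4,1],[6,2],[6,3],[7,1],[8,1],[9,1],[11,2],[11,3],[12,3],[13,3],[15,1],[16,1],[18,1],[19,1],[21,2],[21,3],[22,1],[23,0],[23,1],[26,1],[28,2],[28,3],[29,1],[31,2],[31,3],[32,3],[33,1],[34,1],[36,2],[36,3],[39,1],[41,2],[41,3],[42,1],[43,1],[45,2],[45,3],[46,1],[47,0],[47,1],[52,3],[53,3],[56,3]]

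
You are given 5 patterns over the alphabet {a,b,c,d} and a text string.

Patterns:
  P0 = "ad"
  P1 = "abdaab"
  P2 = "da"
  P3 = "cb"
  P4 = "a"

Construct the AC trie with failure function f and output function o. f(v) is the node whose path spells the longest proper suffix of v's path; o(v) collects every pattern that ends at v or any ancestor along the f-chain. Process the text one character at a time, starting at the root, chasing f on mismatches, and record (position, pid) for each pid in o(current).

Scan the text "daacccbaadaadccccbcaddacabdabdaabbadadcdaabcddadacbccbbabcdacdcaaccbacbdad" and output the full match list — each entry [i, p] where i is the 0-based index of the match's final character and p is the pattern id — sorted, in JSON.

Construct AC machine:
Trie nodes:
  n0 'ε': a→1 c→10 d→8
  n1 'a': b→3 d→2  ←P4
  n2 'ad': ·  ←P0
  n3 'ab': d→4
  n4 'abd': a→5
  n5 'abda': a→6
  n6 'abdaa': b→7
  n7 'abdaab': ·  ←P1
  n8 'd': a→9
  n9 'da': ·  ←P2
  n10 'c': b→11
  n11 'cb': ·  ←P3

Failure links (BFS by depth):
  fail(1) 'a': from fail(0)=0 chase 'a': 0 ⇒ 0;  out={4}∪out(0)={4}
  fail(8) 'd': from fail(0)=0 chase 'd': 0 ⇒ 0;  out=∅∪out(0)=∅
  fail(10) 'c': from fail(0)=0 chase 'c': 0 ⇒ 0;  out=∅∪out(0)=∅
  fail(2) 'ad': from fail(1)=0 chase 'd': 0 ⇒ 8;  out={0}∪out(8)={0}
  fail(3) 'ab': from fail(1)=0 chase 'b': 0 ⇒ 0;  out=∅∪out(0)=∅
  fail(9) 'da': from fail(8)=0 chase 'a': 0 ⇒ 1;  out={2}∪out(1)={2,4}
  fail(11) 'cb': from fail(10)=0 chase 'b': 0 ⇒ 0;  out={3}∪out(0)={3}
  fail(4) 'abd': from fail(3)=0 chase 'd': 0 ⇒ 8;  out=∅∪out(8)=∅
  fail(5) 'abda': from fail(4)=8 chase 'a': 8 ⇒ 9;  out=∅∪out(9)={2,4}
  fail(6) 'abdaa': from fail(5)=9 chase 'a': 9→1→0 ⇒ 1;  out=∅∪out(1)={4}
  fail(7) 'abdaab': from fail(6)=1 chase 'b': 1 ⇒ 3;  out={1}∪out(3)={1}

Scan:
pos 0 'd': at 8
pos 1 'a': at 9  → match P2@[0:1],P4@[1:1]
pos 2 'a': at 1 (fail-walked)  → match P4@[2:2]
pos 3 'c': at 10 (fail-walked)
pos 4 'c': at 10 (fail-walked)
pos 5 'c': at 10 (fail-walked)
pos 6 'b': at 11  → match P3@[5:6]
pos 7 'a': at 1 (fail-walked)  → match P4@[7:7]
pos 8 'a': at 1 (fail-walked)  → match P4@[8:8]
pos 9 'd': at 2  → match P0@[8:9]
pos 10 'a': at 9 (fail-walked)  → match P2@[9:10],P4@[10:10]
pos 11 'a': at 1 (fail-walked)  → match P4@[11:11]
pos 12 'd': at 2  → match P0@[11:12]
pos 13 'c': at 10 (fail-walked)
pos 14 'c': at 10 (fail-walked)
pos 15 'c': at 10 (fail-walked)
pos 16 'c': at 10 (fail-walked)
pos 17 'b': at 11  → match P3@[16:17]
pos 18 'c': at 10 (fail-walked)
pos 19 'a': at 1 (fail-walked)  → match P4@[19:19]
pos 20 'd': at 2  → match P0@[19:20]
pos 21 'd': at 8 (fail-walked)
pos 22 'a': at 9  → match P2@[21:22],P4@[22:22]
pos 23 'c': at 10 (fail-walked)
pos 24 'a': at 1 (fail-walked)  → match P4@[24:24]
pos 25 'b': at 3
pos 26 'd': at 4
pos 27 'a': at 5  → match P2@[26:27],P4@[27:27]
pos 28 'b': at 3 (fail-walked)
pos 29 'd': at 4
pos 30 'a': at 5  → match P2@[29:30],P4@[30:30]
pos 31 'a': at 6  → match P4@[31:31]
pos 32 'b': at 7  → match P1@[27:32]
pos 33 'b': at 0 (fail-walked)
pos 34 'a': at 1  → match P4@[34:34]
pos 35 'd': at 2  → match P0@[34:35]
pos 36 'a': at 9 (fail-walked)  → match P2@[35:36],P4@[36:36]
pos 37 'd': at 2 (fail-walked)  → match P0@[36:37]
pos 38 'c': at 10 (fail-walked)
pos 39 'd': at 8 (fail-walked)
pos 40 'a': at 9  → match P2@[39:40],P4@[40:40]
pos 41 'a': at 1 (fail-walked)  → match P4@[41:41]
pos 42 'b': at 3
pos 43 'c': at 10 (fail-walked)
pos 44 'd': at 8 (fail-walked)
pos 45 'd': at 8 (fail-walked)
pos 46 'a': at 9  → match P2@[45:46],P4@[46:46]
pos 47 'd': at 2 (fail-walked)  → match P0@[46:47]
pos 48 'a': at 9 (fail-walked)  → match P2@[47:48],P4@[48:48]
pos 49 'c': at 10 (fail-walked)
pos 50 'b': at 11  → match P3@[49:50]
pos 51 'c': at 10 (fail-walked)
pos 52 'c': at 10 (fail-walked)
pos 53 'b': at 11  → match P3@[52:53]
pos 54 'b': at 0 (fail-walked)
pos 55 'a': at 1  → match P4@[55:55]
pos 56 'b': at 3
pos 57 'c': at 10 (fail-walked)
pos 58 'd': at 8 (fail-walked)
pos 59 'a': at 9  → match P2@[58:59],P4@[59:59]
pos 60 'c': at 10 (fail-walked)
pos 61 'd': at 8 (fail-walked)
pos 62 'c': at 10 (fail-walked)
pos 63 'a': at 1 (fail-walked)  → match P4@[63:63]
pos 64 'a': at 1 (fail-walked)  → match P4@[64:64]
pos 65 'c': at 10 (fail-walked)
pos 66 'c': at 10 (fail-walked)
pos 67 'b': at 11  → match P3@[66:67]
pos 68 'a': at 1 (fail-walked)  → match P4@[68:68]
pos 69 'c': at 10 (fail-walked)
pos 70 'b': at 11  → match P3@[69:70]
pos 71 'd': at 8 (fail-walked)
pos 72 'a': at 9  → match P2@[71:72],P4@[72:72]
pos 73 'd': at 2 (fail-walked)  → match P0@[72:73]

Matches: [[1,2],[1,4],[2,4],[6,3],[7,4],[8,4],[9,0],[10,2],[10,4],[11,4],[12,0],[17,3],[19,4],[20,0],[22,2],[22,4],[24,4],[27,2],[27,4],[30,2],[30,4],[31,4],[32,1],[34,4],[35,0],[36,2],[36,4],[37,0],[40,2],[40,4],[41,4],[46,2],[46,4],[47,0],[48,2],[48,4],[50,3],[53,3],[55,4],[59,2],[59,4],[63,4],[64,4],[67,3],[68,4],[70,3],[72,2],[72,4],[73,0]]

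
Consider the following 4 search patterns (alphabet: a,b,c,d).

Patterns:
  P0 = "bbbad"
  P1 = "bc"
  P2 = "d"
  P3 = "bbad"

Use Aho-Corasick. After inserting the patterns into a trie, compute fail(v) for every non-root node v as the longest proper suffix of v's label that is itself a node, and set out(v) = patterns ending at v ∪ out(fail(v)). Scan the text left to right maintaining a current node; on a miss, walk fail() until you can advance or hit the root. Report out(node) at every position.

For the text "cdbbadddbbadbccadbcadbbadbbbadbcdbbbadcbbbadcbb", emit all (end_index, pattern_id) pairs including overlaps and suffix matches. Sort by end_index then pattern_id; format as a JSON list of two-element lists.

Construct AC machine:
Trie nodes:
  0='ε' goto b→1 d→7
  1='b' goto b→2 c→6
  2='bb' goto a→8 b→3
  3='bbb' goto a→4
  4='bbba' goto d→5
  5='bbbad' goto ·  [P0 ends]
  6='bc' goto ·  [P1 ends]
  7='d' goto ·  [P2 ends]
  8='bba' goto d→9
  9='bbad' goto ·  [P3 ends]

BFS fail/out derivation:
  fail(1) 'b': from fail(0)=0 chase 'b': 0 ⇒ 0;  out=∅∪out(0)=∅
  fail(7) 'd': from fail(0)=0 chase 'd': 0 ⇒ 0;  out={2}∪out(0)={2}
  fail(2) 'bb': from fail(1)=0 chase 'b': 0 ⇒ 1;  out=∅∪out(1)=∅
  fail(6) 'bc': from fail(1)=0 chase 'c': 0 ⇒ 0;  out={1}∪out(0)={1}
  fail(3) 'bbb': from fail(2)=1 chase 'b': 1 ⇒ 2;  out=∅∪out(2)=∅
  fail(8) 'bba': from fail(2)=1 chase 'a': 1→0 ⇒ 0;  out=∅∪out(0)=∅
  fail(4) 'bbba': from fail(3)=2 chase 'a': 2 ⇒ 8;  out=∅∪out(8)=∅
  fail(9) 'bbad': from fail(8)=0 chase 'd': 0 ⇒ 7;  out={3}∪out(7)={2,3}
  fail(5) 'bbbad': from fail(4)=8 chase 'd': 8 ⇒ 9;  out={0}∪out(9)={0,2,3}

Scan:
pos 0 'c': at 0
pos 1 'd': at 7  ** P2@[1:1]
pos 2 'b': at 1 ·f
pos 3 'b': at 2
pos 4 'a': at 8
pos 5 'd': at 9  ** P2@[5:5],P3@[2:5]
pos 6 'd': at 7 ·f  ** P2@[6:6]
pos 7 'd': at 7 ·f  ** P2@[7:7]
pos 8 'b': at 1 ·f
pos 9 'b': at 2
pos 10 'a': at 8
pos 11 'd': at 9  ** P2@[11:11],P3@[8:11]
pos 12 'b': at 1 ·f
pos 13 'c': at 6  ** P1@[12:13]
pos 14 'c': at 0 ·f
pos 15 'a': at 0
pos 16 'd': at 7  ** P2@[16:16]
pos 17 'b': at 1 ·f
pos 18 'c': at 6  ** P1@[17:18]
pos 19 'a': at 0 ·f
pos 20 'd': at 7  ** P2@[20:20]
pos 21 'b': at 1 ·f
pos 22 'b': at 2
pos 23 'a': at 8
pos 24 'd': at 9  ** P2@[24:24],P3@[21:24]
pos 25 'b': at 1 ·f
pos 26 'b': at 2
pos 27 'b': at 3
pos 28 'a': at 4
pos 29 'd': at 5  ** P0@[25:29],P2@[29:29],P3@[26:29]
pos 30 'b': at 1 ·f
pos 31 'c': at 6  ** P1@[30:31]
pos 32 'd': at 7 ·f  ** P2@[32:32]
pos 33 'b': at 1 ·f
pos 34 'b': at 2
pos 35 'b': at 3
pos 36 'a': at 4
pos 37 'd': at 5  ** P0@[33:37],P2@[37:37],P3@[34:37]
pos 38 'c': at 0 ·f
pos 39 'b': at 1
pos 40 'b': at 2
pos 41 'b': at 3
pos 42 'a': at 4
pos 43 'd': at 5  ** P0@[39:43],P2@[43:43],P3@[40:43]
pos 44 'c': at 0 ·f
pos 45 'b': at 1
pos 46 'b': at 2

Result: [[1,2],[5,2],[5,3],[6,2],[7,2],[11,2],[11,3],[13,1],[16,2],[18,1],[20,2],[24,2],[24,3],[29,0],[29,2],[29,3],[31,1],[32,2],[37,0],[37,2],[37,3],[43,0],[43,2],[43,3]]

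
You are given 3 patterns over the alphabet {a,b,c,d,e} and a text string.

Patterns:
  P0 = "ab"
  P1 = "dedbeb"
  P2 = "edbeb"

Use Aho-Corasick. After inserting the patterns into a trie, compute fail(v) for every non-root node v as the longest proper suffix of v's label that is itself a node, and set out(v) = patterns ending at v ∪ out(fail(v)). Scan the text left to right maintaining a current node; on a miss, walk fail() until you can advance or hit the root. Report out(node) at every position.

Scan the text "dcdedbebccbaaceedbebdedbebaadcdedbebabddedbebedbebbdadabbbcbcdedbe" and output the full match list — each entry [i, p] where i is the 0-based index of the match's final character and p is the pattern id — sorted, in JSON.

Construct AC machine:
Trie (insert patterns):
  n0 'ε': a→1 d→3 e→9
  n1 'a': b→2
  n2 'ab': ·  ←P0
  n3 'd': e→4
  n4 'de': d→5
  n5 'ded': b→6
  n6 'dedb': e→7
  n7 'dedbe': b→8
  n8 'dedbeb': ·  ←P1
  n9 'e': d→10
  n10 'ed': b→11
  n11 'edb': e→12
  n12 'edbe': b→13
  n13 'edbeb': ·  ←P2

Failure links (BFS by depth):
  n1('a'): parent n0 fail=0; on 'a' 0 → fail=0;  out ∅∪∅=∅
  n3('d'): parent n0 fail=0; on 'd' 0 → fail=0;  out ∅∪∅=∅
  n9('e'): parent n0 fail=0; on 'e' 0 → fail=0;  out ∅∪∅=∅
  n2('ab'): parent n1 fail=0; on 'b' 0 → fail=0;  out {0}∪∅={0}
  n4('de'): parent n3 fail=0; on 'e' 0 → fail=9;  out ∅∪∅=∅
  n10('ed'): parent n9 fail=0; on 'd' 0 → fail=3;  out ∅∪∅=∅
  n5('ded'): parent n4 fail=9; on 'd' 9 → fail=10;  out ∅∪∅=∅
  n11('edb'): parent n10 fail=3; on 'b' 3→0 → fail=0;  out ∅∪∅=∅
  n6('dedb'): parent n5 fail=10; on 'b' 10 → fail=11;  out ∅∪∅=∅
  n12('edbe'): parent n11 fail=0; on 'e' 0 → fail=9;  out ∅∪∅=∅
  n7('dedbe'): parent n6 fail=11; on 'e' 11 → fail=12;  out ∅∪∅=∅
  n13('edbeb'): parent n12 fail=9; on 'b' 9→0 → fail=0;  out {2}∪∅={2}
  n8('dedbeb'): parent n7 fail=12; on 'b' 12 → fail=13;  out {1}∪{2}={1,2}

Text stream:
[0] read 'd'  n0⇒n3
[1] read 'c'  n3⇒n0 (via fail)
[2] read 'd'  n0⇒n3
[3] read 'e'  n3⇒n4
[4] read 'd'  n4⇒n5
[5] read 'b'  n5⇒n6
[6] read 'e'  n6⇒n7
[7] read 'b'  n7⇒n8  ** P1@[2:7],P2@[3:7]
[8] read 'c'  n8⇒n0 (via fail)
[9] read 'c'  n0⇒n0
[10] read 'b'  n0⇒n0
[11] read 'a'  n0⇒n1
[12] read 'a'  n1⇒n1 (via fail)
[13] read 'c'  n1⇒n0 (via fail)
[14] read 'e'  n0⇒n9
[15] read 'e'  n9⇒n9 (via fail)
[16] read 'd'  n9⇒n10
[17] read 'b'  n10⇒n11
[18] read 'e'  n11⇒n12
[19] read 'b'  n12⇒n13  ** P2@[15:19]
[20] read 'd'  n13⇒n3 (via fail)
[21] read 'e'  n3⇒n4
[22] read 'd'  n4⇒n5
[23] read 'b'  n5⇒n6
[24] read 'e'  n6⇒n7
[25] read 'b'  n7⇒n8  ** P1@[20:25],P2@[21:25]
[26] read 'a'  n8⇒n1 (via fail)
[27] read 'a'  n1⇒n1 (via fail)
[28] read 'd'  n1⇒n3 (via fail)
[29] read 'c'  n3⇒n0 (via fail)
[30] read 'd'  n0⇒n3
[31] read 'e'  n3⇒n4
[32] read 'd'  n4⇒n5
[33] read 'b'  n5⇒n6
[34] read 'e'  n6⇒n7
[35] read 'b'  n7⇒n8  ** P1@[30:35],P2@[31:35]
[36] read 'a'  n8⇒n1 (via fail)
[37] read 'b'  n1⇒n2  ** P0@[36:37]
[38] read 'd'  n2⇒n3 (via fail)
[39] read 'd'  n3⇒n3 (via fail)
[40] read 'e'  n3⇒n4
[41] read 'd'  n4⇒n5
[42] read 'b'  n5⇒n6
[43] read 'e'  n6⇒n7
[44] read 'b'  n7⇒n8  ** P1@[39:44],P2@[40:44]
[45] read 'e'  n8⇒n9 (via fail)
[46] read 'd'  n9⇒n10
[47] read 'b'  n10⇒n11
[48] read 'e'  n11⇒n12
[49] read 'b'  n12⇒n13  ** P2@[45:49]
[50] read 'b'  n13⇒n0 (via fail)
[51] read 'd'  n0⇒n3
[52] read 'a'  n3⇒n1 (via fail)
[53] read 'd'  n1⇒n3 (via fail)
[54] read 'a'  n3⇒n1 (via fail)
[55] read 'b'  n1⇒n2  ** P0@[54:55]
[56] read 'b'  n2⇒n0 (via fail)
[57] read 'b'  n0⇒n0
[58] read 'c'  n0⇒n0
[59] read 'b'  n0⇒n0
[60] read 'c'  n0⇒n0
[61] read 'd'  n0⇒n3
[62] read 'e'  n3⇒n4
[63] read 'd'  n4⇒n5
[64] read 'b'  n5⇒n6
[65] read 'e'  n6⇒n7

Result: [[7,1],[7,2],[19,2],[25,1],[25,2],[35,1],[35,2],[37,0],[44,1],[44,2],[49,2],[55,0]]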